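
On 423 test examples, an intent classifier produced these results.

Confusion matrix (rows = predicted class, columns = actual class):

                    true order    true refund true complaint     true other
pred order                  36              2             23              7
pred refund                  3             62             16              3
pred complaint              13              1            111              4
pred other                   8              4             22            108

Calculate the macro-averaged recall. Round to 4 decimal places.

Per-class recall (TP/(TP+FN)):
  order: TP=36, FN=3+13+8=24 → 36/60 = 0.60000
  refund: TP=62, FN=2+1+4=7 → 62/69 = 0.89855
  complaint: TP=111, FN=23+16+22=61 → 111/172 = 0.64535
  other: TP=108, FN=7+3+4=14 → 108/122 = 0.88525
Macro-recall = mean = (0.60000 + 0.89855 + 0.64535 + 0.88525) / 4 = 0.7573

0.7573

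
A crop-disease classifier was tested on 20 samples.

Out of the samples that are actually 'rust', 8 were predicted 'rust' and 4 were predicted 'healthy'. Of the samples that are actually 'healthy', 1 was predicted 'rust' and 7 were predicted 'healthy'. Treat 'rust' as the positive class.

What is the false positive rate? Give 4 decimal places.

FPR = FP/(FP+TN) = 1/(1+7) = 0.1250

0.1250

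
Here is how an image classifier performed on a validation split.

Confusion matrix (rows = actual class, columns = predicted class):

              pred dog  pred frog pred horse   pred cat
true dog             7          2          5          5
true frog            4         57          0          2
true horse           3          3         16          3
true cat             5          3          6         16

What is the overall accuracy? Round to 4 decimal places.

0.7007

Accuracy = trace / total = (7+57+16+16=96) / 137 = 96/137 = 0.7007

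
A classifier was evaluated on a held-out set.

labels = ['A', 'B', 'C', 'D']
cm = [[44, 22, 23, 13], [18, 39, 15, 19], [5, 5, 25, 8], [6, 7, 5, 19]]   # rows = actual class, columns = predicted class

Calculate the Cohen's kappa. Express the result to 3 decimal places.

Observed agreement pₒ = trace/N = 127/273 = 0.4652
Expected agreement pₑ = Σ (rowᵢ·colᵢ)/N² = (102·73 + 91·73 + 43·68 + 37·59)/273² = 0.2576
κ = (pₒ − pₑ)/(1 − pₑ) = (0.4652 − 0.2576)/(1 − 0.2576) = 0.280

0.280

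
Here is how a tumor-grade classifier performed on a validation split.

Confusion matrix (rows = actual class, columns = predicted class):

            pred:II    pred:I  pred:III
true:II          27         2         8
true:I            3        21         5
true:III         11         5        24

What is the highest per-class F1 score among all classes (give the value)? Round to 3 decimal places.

0.737

Per-class F1 score (2·TP/(2·TP+FP+FN)):
  II: TP=27, FP=3+11=14, FN=2+8=10 → 54/78 = 0.6923
  I: TP=21, FP=2+5=7, FN=3+5=8 → 42/57 = 0.7368
  III: TP=24, FP=8+5=13, FN=11+5=16 → 48/77 = 0.6234
Highest is class 'I' with F1 score = 0.737.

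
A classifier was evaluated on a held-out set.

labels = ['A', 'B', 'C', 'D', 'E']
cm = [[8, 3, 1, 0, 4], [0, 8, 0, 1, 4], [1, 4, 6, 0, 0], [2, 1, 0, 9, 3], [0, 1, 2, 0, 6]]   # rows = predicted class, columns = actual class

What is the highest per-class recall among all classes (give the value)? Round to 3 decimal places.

Per-class recall (TP/(TP+FN)):
  A: TP=8, FN=0+1+2+0=3 → 8/11 = 0.7273
  B: TP=8, FN=3+4+1+1=9 → 8/17 = 0.4706
  C: TP=6, FN=1+0+0+2=3 → 6/9 = 0.6667
  D: TP=9, FN=0+1+0+0=1 → 9/10 = 0.9000
  E: TP=6, FN=4+4+0+3=11 → 6/17 = 0.3529
Highest is class 'D' with recall = 0.900.

0.900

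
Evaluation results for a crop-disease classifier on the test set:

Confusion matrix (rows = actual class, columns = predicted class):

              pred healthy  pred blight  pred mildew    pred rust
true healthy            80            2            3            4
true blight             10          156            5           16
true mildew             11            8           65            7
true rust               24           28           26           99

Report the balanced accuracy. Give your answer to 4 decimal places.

0.7517

Balanced accuracy = mean of per-class recall.
  healthy: recall = 80/89 = 0.89888
  blight: recall = 156/187 = 0.83422
  mildew: recall = 65/91 = 0.71429
  rust: recall = 99/177 = 0.55932
Mean = (0.89888 + 0.83422 + 0.71429 + 0.55932) / 4 = 0.7517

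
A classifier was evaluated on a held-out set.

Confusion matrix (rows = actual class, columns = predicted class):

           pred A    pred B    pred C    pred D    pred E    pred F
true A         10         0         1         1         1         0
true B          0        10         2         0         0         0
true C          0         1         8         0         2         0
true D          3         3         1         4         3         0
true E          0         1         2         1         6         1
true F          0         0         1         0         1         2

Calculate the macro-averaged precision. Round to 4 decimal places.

Per-class precision (TP/(TP+FP)):
  A: TP=10, FP=0+0+3+0+0=3 → 10/13 = 0.76923
  B: TP=10, FP=0+1+3+1+0=5 → 10/15 = 0.66667
  C: TP=8, FP=1+2+1+2+1=7 → 8/15 = 0.53333
  D: TP=4, FP=1+0+0+1+0=2 → 4/6 = 0.66667
  E: TP=6, FP=1+0+2+3+1=7 → 6/13 = 0.46154
  F: TP=2, FP=0+0+0+0+1=1 → 2/3 = 0.66667
Macro-precision = mean = (0.76923 + 0.66667 + 0.53333 + 0.66667 + 0.46154 + 0.66667) / 6 = 0.6274

0.6274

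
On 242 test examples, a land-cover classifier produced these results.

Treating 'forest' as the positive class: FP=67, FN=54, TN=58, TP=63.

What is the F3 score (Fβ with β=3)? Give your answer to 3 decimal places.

0.533

Fβ = (1+β²)·TP / ((1+β²)·TP + β²·FN + FP), with β²=9
= 10·63 / (10·63 + 9·54 + 67) = 0.533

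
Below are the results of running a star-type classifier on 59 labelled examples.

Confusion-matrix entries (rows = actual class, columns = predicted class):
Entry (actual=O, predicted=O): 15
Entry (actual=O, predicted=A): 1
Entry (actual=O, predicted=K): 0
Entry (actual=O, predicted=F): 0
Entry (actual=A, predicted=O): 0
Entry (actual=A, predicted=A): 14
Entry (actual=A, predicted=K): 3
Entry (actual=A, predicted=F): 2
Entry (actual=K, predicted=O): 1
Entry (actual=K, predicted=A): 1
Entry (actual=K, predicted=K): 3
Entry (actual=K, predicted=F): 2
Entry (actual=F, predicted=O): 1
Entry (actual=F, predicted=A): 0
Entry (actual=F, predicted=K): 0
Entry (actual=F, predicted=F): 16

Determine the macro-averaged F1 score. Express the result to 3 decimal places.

0.759

Per-class F1 score (2·TP/(2·TP+FP+FN)):
  O: TP=15, FP=0+1+1=2, FN=1+0+0=1 → 30/33 = 0.9091
  A: TP=14, FP=1+1+0=2, FN=0+3+2=5 → 28/35 = 0.8000
  K: TP=3, FP=0+3+0=3, FN=1+1+2=4 → 6/13 = 0.4615
  F: TP=16, FP=0+2+2=4, FN=1+0+0=1 → 32/37 = 0.8649
Macro-F1 score = mean = (0.9091 + 0.8000 + 0.4615 + 0.8649) / 4 = 0.759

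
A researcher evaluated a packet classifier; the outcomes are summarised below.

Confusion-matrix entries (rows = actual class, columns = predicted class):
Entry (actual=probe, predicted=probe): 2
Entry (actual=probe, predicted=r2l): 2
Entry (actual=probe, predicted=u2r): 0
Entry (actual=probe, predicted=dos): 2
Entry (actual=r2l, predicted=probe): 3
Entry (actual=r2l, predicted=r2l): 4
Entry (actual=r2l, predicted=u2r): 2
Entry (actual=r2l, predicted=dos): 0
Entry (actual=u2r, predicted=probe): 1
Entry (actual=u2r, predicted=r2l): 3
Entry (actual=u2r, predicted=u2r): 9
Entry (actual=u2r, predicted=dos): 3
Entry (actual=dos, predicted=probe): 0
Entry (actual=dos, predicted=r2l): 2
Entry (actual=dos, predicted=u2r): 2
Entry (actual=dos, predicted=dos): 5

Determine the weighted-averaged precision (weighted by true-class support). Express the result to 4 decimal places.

0.5212

Per-class precision (TP/(TP+FP)):
  probe: TP=2, FP=3+1+0=4 → 2/6 = 0.33333
  r2l: TP=4, FP=2+3+2=7 → 4/11 = 0.36364
  u2r: TP=9, FP=0+2+2=4 → 9/13 = 0.69231
  dos: TP=5, FP=2+0+3=5 → 5/10 = 0.50000
Weighted-precision = Σ (supportᵢ/N)·precisionᵢ with N=40: (6/40)·0.33333 + (9/40)·0.36364 + (16/40)·0.69231 + (9/40)·0.50000 = 0.5212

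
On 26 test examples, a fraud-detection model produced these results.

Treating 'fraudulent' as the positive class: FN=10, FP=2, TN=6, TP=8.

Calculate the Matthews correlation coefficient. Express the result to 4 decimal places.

MCC = (TP·TN − FP·FN) / √((TP+FP)(TP+FN)(TN+FP)(TN+FN))
Numerator = 8·6 − 2·10 = 28
Denominator = √(10·18·8·16) = √23040 = 151.7893
MCC = 28 / 151.7893 = 0.1845

0.1845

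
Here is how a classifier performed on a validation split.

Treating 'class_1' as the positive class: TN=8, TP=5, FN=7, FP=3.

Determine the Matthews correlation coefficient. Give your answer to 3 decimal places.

MCC = (TP·TN − FP·FN) / √((TP+FP)(TP+FN)(TN+FP)(TN+FN))
Numerator = 5·8 − 3·7 = 19
Denominator = √(8·12·11·15) = √15840 = 125.8571
MCC = 19 / 125.8571 = 0.151

0.151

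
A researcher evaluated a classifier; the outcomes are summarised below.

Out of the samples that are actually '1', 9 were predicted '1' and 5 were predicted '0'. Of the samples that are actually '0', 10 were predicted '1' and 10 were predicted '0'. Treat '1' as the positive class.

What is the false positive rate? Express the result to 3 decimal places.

FPR = FP/(FP+TN) = 10/(10+10) = 0.500

0.500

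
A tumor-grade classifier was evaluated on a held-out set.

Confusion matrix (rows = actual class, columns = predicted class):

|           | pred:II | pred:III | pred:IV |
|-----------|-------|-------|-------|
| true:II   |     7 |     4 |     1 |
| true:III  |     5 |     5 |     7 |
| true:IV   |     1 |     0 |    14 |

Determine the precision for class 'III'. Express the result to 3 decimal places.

Treat 'III' as positive and all other classes as negative.
precision = TP/(TP+FP).
III: TP=5, FP=4+0=4 → 5/9 = 0.5556

0.556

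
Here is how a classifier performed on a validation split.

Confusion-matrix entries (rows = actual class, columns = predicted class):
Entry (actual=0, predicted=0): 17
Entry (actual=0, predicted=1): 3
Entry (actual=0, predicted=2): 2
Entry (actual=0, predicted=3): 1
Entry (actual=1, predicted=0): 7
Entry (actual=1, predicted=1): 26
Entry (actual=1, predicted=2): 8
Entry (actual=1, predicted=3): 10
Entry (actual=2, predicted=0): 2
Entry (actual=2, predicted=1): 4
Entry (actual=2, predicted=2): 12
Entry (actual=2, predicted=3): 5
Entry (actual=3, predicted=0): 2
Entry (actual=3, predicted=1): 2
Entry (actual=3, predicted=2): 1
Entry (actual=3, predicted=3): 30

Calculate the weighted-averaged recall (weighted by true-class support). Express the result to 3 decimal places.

0.644

Per-class recall (TP/(TP+FN)):
  0: TP=17, FN=3+2+1=6 → 17/23 = 0.7391
  1: TP=26, FN=7+8+10=25 → 26/51 = 0.5098
  2: TP=12, FN=2+4+5=11 → 12/23 = 0.5217
  3: TP=30, FN=2+2+1=5 → 30/35 = 0.8571
Weighted-recall = Σ (supportᵢ/N)·recallᵢ with N=132: (23/132)·0.7391 + (51/132)·0.5098 + (23/132)·0.5217 + (35/132)·0.8571 = 0.644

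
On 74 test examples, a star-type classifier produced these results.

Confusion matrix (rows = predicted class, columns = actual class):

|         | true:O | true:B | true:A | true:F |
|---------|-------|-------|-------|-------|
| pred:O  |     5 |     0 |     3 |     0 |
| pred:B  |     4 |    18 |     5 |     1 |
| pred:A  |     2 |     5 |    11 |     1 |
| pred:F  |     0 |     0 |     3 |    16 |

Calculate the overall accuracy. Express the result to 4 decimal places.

0.6757

Accuracy = trace / total = (5+18+11+16=50) / 74 = 50/74 = 0.6757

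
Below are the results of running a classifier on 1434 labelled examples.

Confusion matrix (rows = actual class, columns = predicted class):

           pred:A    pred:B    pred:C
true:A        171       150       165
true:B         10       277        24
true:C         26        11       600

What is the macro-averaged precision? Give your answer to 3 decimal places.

Per-class precision (TP/(TP+FP)):
  A: TP=171, FP=10+26=36 → 171/207 = 0.8261
  B: TP=277, FP=150+11=161 → 277/438 = 0.6324
  C: TP=600, FP=165+24=189 → 600/789 = 0.7605
Macro-precision = mean = (0.8261 + 0.6324 + 0.7605) / 3 = 0.740

0.740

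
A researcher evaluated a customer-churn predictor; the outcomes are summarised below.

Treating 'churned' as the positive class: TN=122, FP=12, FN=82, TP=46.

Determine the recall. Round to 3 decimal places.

0.359

Recall = TP/(TP+FN) = 46/(46+82) = 46/128 = 0.359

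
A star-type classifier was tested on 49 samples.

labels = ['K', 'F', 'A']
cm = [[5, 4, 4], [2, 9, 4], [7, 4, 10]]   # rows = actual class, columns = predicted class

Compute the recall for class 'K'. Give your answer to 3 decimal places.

0.385

Treat 'K' as positive and all other classes as negative.
recall = TP/(TP+FN).
K: TP=5, FN=4+4=8 → 5/13 = 0.3846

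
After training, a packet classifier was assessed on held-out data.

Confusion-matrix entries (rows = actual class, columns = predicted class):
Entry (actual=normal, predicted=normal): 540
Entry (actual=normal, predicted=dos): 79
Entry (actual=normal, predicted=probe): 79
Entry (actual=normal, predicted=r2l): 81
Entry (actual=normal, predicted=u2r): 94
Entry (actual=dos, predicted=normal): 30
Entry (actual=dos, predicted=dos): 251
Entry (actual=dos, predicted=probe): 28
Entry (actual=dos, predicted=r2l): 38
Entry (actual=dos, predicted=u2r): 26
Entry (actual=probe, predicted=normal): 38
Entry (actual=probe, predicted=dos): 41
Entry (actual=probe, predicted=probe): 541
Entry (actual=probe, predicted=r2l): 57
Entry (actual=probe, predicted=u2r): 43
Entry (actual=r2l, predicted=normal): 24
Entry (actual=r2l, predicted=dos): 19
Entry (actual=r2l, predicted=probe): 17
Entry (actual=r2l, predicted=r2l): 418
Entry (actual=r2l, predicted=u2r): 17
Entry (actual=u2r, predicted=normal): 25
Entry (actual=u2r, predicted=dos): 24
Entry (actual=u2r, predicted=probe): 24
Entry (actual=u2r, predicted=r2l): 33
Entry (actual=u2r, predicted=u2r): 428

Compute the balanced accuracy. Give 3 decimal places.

0.738

Balanced accuracy = mean of per-class recall.
  normal: recall = 540/873 = 0.6186
  dos: recall = 251/373 = 0.6729
  probe: recall = 541/720 = 0.7514
  r2l: recall = 418/495 = 0.8444
  u2r: recall = 428/534 = 0.8015
Mean = (0.6186 + 0.6729 + 0.7514 + 0.8444 + 0.8015) / 5 = 0.738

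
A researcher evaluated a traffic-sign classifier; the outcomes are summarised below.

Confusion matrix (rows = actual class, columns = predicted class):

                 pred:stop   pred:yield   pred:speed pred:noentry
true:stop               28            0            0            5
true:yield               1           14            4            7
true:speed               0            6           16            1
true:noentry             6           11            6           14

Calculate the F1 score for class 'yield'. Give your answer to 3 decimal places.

Take TP from the diagonal, FP from the rest of the 'yield' prediction marginal, FN from the rest of the 'yield' actual marginal.
F1 score = 2·TP/(2·TP+FP+FN).
yield: TP=14, FP=0+6+11=17, FN=1+4+7=12 → 28/57 = 0.4912

0.491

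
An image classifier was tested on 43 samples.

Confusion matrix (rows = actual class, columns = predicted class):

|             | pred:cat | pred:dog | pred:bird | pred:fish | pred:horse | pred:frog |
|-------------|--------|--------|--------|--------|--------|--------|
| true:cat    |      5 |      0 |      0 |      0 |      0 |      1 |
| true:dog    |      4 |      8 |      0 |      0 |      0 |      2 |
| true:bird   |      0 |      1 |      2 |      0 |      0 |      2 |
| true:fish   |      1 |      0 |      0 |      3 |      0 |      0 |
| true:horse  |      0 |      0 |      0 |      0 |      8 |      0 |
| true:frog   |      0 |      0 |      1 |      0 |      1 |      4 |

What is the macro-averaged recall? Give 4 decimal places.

Per-class recall (TP/(TP+FN)):
  cat: TP=5, FN=0+0+0+0+1=1 → 5/6 = 0.83333
  dog: TP=8, FN=4+0+0+0+2=6 → 8/14 = 0.57143
  bird: TP=2, FN=0+1+0+0+2=3 → 2/5 = 0.40000
  fish: TP=3, FN=1+0+0+0+0=1 → 3/4 = 0.75000
  horse: TP=8, FN=0+0+0+0+0=0 → 8/8 = 1.00000
  frog: TP=4, FN=0+0+1+0+1=2 → 4/6 = 0.66667
Macro-recall = mean = (0.83333 + 0.57143 + 0.40000 + 0.75000 + 1.00000 + 0.66667) / 6 = 0.7036

0.7036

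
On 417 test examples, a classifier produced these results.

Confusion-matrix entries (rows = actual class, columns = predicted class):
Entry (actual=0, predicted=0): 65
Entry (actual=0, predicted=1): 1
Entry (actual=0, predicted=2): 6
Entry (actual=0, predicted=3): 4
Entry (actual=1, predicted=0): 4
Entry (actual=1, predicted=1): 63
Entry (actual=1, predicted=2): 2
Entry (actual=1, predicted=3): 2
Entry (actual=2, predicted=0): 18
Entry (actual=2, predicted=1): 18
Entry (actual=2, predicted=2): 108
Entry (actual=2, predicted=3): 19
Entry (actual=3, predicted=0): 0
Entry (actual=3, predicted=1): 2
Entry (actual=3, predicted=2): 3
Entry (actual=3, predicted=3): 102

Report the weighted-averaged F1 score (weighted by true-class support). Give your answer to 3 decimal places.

0.807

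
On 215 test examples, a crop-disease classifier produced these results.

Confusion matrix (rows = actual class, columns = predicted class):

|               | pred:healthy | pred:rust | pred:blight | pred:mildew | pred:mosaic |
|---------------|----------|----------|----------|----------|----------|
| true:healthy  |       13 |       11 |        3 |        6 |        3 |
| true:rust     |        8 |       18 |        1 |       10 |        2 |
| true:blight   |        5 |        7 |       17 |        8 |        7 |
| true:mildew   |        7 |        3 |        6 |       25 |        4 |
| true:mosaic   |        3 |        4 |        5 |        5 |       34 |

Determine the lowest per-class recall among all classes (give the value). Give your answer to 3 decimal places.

Per-class recall (TP/(TP+FN)):
  healthy: TP=13, FN=11+3+6+3=23 → 13/36 = 0.3611
  rust: TP=18, FN=8+1+10+2=21 → 18/39 = 0.4615
  blight: TP=17, FN=5+7+8+7=27 → 17/44 = 0.3864
  mildew: TP=25, FN=7+3+6+4=20 → 25/45 = 0.5556
  mosaic: TP=34, FN=3+4+5+5=17 → 34/51 = 0.6667
Lowest is class 'healthy' with recall = 0.361.

0.361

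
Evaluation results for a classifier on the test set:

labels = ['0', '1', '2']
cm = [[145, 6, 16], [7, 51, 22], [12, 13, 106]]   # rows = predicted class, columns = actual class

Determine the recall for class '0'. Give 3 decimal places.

0.884

Take TP from the diagonal, FP from the rest of the '0' prediction marginal, FN from the rest of the '0' actual marginal.
recall = TP/(TP+FN).
0: TP=145, FN=7+12=19 → 145/164 = 0.8841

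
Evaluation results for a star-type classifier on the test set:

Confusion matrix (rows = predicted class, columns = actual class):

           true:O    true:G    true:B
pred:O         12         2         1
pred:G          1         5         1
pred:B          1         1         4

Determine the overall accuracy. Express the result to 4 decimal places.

Accuracy = trace / total = (12+5+4=21) / 28 = 21/28 = 0.7500

0.7500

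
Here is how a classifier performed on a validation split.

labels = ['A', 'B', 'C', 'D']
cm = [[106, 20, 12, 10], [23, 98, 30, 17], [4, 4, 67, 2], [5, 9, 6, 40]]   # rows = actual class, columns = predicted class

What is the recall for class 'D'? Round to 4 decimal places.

0.6667

Take TP from the diagonal, FP from the rest of the 'D' prediction marginal, FN from the rest of the 'D' actual marginal.
recall = TP/(TP+FN).
D: TP=40, FN=5+9+6=20 → 40/60 = 0.66667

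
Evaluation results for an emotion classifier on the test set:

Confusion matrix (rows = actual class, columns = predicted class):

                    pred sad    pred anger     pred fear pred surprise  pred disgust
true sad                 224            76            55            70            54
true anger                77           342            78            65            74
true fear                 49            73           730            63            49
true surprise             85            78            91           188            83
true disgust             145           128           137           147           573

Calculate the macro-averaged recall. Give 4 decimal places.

Per-class recall (TP/(TP+FN)):
  sad: TP=224, FN=76+55+70+54=255 → 224/479 = 0.46764
  anger: TP=342, FN=77+78+65+74=294 → 342/636 = 0.53774
  fear: TP=730, FN=49+73+63+49=234 → 730/964 = 0.75726
  surprise: TP=188, FN=85+78+91+83=337 → 188/525 = 0.35810
  disgust: TP=573, FN=145+128+137+147=557 → 573/1130 = 0.50708
Macro-recall = mean = (0.46764 + 0.53774 + 0.75726 + 0.35810 + 0.50708) / 5 = 0.5256

0.5256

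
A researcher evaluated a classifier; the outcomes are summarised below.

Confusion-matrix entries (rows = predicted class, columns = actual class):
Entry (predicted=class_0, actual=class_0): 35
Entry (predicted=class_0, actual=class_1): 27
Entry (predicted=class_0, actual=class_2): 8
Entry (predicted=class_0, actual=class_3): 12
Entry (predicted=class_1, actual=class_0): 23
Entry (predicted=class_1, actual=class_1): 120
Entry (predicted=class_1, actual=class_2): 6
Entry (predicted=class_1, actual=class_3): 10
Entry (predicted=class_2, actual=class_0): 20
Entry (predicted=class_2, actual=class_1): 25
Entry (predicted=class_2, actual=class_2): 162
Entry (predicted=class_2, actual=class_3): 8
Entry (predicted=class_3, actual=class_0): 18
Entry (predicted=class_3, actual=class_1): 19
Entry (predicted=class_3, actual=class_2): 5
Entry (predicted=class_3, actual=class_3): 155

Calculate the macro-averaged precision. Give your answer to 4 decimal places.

Per-class precision (TP/(TP+FP)):
  class_0: TP=35, FP=27+8+12=47 → 35/82 = 0.42683
  class_1: TP=120, FP=23+6+10=39 → 120/159 = 0.75472
  class_2: TP=162, FP=20+25+8=53 → 162/215 = 0.75349
  class_3: TP=155, FP=18+19+5=42 → 155/197 = 0.78680
Macro-precision = mean = (0.42683 + 0.75472 + 0.75349 + 0.78680) / 4 = 0.6805

0.6805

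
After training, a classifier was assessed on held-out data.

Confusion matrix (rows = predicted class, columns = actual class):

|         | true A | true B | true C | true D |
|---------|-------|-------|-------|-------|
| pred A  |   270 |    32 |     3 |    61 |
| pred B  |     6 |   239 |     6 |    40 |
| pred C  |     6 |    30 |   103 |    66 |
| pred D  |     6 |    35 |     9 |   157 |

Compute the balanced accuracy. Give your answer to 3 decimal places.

0.746

Balanced accuracy = mean of per-class recall.
  A: recall = 270/288 = 0.9375
  B: recall = 239/336 = 0.7113
  C: recall = 103/121 = 0.8512
  D: recall = 157/324 = 0.4846
Mean = (0.9375 + 0.7113 + 0.8512 + 0.4846) / 4 = 0.746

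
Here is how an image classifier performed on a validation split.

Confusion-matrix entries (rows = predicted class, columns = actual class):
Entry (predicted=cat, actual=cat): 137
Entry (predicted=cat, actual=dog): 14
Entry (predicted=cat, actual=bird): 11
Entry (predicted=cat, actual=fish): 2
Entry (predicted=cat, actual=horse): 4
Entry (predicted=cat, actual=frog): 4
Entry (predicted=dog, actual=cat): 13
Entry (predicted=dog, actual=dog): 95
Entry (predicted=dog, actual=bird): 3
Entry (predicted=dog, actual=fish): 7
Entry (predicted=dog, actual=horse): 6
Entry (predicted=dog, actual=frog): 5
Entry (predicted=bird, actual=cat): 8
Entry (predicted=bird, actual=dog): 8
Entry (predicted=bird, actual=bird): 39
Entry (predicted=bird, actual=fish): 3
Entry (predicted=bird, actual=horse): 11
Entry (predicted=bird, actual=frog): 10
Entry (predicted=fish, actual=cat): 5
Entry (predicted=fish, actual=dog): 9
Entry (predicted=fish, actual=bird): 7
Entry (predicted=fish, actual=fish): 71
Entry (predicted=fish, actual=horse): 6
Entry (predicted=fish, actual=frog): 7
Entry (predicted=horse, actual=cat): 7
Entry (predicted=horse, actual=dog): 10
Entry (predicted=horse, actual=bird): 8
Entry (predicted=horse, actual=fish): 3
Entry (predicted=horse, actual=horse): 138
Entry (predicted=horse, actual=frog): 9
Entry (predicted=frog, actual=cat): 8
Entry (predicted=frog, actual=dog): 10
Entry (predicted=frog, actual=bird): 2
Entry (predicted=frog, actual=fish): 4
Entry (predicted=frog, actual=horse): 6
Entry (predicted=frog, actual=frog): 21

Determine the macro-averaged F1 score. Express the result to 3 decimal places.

Per-class F1 score (2·TP/(2·TP+FP+FN)):
  cat: TP=137, FP=14+11+2+4+4=35, FN=13+8+5+7+8=41 → 274/350 = 0.7829
  dog: TP=95, FP=13+3+7+6+5=34, FN=14+8+9+10+10=51 → 190/275 = 0.6909
  bird: TP=39, FP=8+8+3+11+10=40, FN=11+3+7+8+2=31 → 78/149 = 0.5235
  fish: TP=71, FP=5+9+7+6+7=34, FN=2+7+3+3+4=19 → 142/195 = 0.7282
  horse: TP=138, FP=7+10+8+3+9=37, FN=4+6+11+6+6=33 → 276/346 = 0.7977
  frog: TP=21, FP=8+10+2+4+6=30, FN=4+5+10+7+9=35 → 42/107 = 0.3925
Macro-F1 score = mean = (0.7829 + 0.6909 + 0.5235 + 0.7282 + 0.7977 + 0.3925) / 6 = 0.653

0.653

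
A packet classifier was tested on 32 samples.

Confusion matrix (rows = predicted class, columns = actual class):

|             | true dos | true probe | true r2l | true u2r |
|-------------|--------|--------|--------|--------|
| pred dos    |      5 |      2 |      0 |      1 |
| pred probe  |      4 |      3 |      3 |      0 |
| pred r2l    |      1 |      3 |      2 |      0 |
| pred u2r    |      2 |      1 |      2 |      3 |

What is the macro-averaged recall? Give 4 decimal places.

0.4464

Per-class recall (TP/(TP+FN)):
  dos: TP=5, FN=4+1+2=7 → 5/12 = 0.41667
  probe: TP=3, FN=2+3+1=6 → 3/9 = 0.33333
  r2l: TP=2, FN=0+3+2=5 → 2/7 = 0.28571
  u2r: TP=3, FN=1+0+0=1 → 3/4 = 0.75000
Macro-recall = mean = (0.41667 + 0.33333 + 0.28571 + 0.75000) / 4 = 0.4464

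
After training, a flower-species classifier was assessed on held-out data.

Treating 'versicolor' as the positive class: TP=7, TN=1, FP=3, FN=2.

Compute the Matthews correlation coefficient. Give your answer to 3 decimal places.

MCC = (TP·TN − FP·FN) / √((TP+FP)(TP+FN)(TN+FP)(TN+FN))
Numerator = 7·1 − 3·2 = 1
Denominator = √(10·9·4·3) = √1080 = 32.8634
MCC = 1 / 32.8634 = 0.030

0.030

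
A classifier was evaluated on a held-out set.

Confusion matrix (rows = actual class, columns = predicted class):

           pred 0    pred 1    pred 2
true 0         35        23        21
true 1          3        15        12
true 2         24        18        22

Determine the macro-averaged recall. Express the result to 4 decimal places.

0.4289

Per-class recall (TP/(TP+FN)):
  0: TP=35, FN=23+21=44 → 35/79 = 0.44304
  1: TP=15, FN=3+12=15 → 15/30 = 0.50000
  2: TP=22, FN=24+18=42 → 22/64 = 0.34375
Macro-recall = mean = (0.44304 + 0.50000 + 0.34375) / 3 = 0.4289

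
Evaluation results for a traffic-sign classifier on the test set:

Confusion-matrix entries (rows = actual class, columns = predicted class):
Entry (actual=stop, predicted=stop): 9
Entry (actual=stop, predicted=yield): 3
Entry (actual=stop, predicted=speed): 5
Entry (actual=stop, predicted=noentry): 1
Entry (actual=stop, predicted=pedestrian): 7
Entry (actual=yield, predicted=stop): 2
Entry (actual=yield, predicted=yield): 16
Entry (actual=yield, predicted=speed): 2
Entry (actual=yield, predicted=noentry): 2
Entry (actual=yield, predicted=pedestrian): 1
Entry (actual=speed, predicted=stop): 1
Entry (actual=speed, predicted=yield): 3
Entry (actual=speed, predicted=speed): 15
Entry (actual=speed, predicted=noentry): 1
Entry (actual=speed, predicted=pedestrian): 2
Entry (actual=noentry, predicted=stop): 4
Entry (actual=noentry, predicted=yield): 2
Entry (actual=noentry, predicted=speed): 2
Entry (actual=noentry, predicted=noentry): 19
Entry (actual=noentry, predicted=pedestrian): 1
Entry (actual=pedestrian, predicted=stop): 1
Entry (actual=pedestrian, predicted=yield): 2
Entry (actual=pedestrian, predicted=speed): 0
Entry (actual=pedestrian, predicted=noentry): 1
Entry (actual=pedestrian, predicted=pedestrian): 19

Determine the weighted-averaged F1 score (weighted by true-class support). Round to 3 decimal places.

Per-class F1 score (2·TP/(2·TP+FP+FN)):
  stop: TP=9, FP=2+1+4+1=8, FN=3+5+1+7=16 → 18/42 = 0.4286
  yield: TP=16, FP=3+3+2+2=10, FN=2+2+2+1=7 → 32/49 = 0.6531
  speed: TP=15, FP=5+2+2+0=9, FN=1+3+1+2=7 → 30/46 = 0.6522
  noentry: TP=19, FP=1+2+1+1=5, FN=4+2+2+1=9 → 38/52 = 0.7308
  pedestrian: TP=19, FP=7+1+2+1=11, FN=1+2+0+1=4 → 38/53 = 0.7170
Weighted-F1 score = Σ (supportᵢ/N)·F1 scoreᵢ with N=121: (25/121)·0.4286 + (23/121)·0.6531 + (22/121)·0.6522 + (28/121)·0.7308 + (23/121)·0.7170 = 0.637

0.637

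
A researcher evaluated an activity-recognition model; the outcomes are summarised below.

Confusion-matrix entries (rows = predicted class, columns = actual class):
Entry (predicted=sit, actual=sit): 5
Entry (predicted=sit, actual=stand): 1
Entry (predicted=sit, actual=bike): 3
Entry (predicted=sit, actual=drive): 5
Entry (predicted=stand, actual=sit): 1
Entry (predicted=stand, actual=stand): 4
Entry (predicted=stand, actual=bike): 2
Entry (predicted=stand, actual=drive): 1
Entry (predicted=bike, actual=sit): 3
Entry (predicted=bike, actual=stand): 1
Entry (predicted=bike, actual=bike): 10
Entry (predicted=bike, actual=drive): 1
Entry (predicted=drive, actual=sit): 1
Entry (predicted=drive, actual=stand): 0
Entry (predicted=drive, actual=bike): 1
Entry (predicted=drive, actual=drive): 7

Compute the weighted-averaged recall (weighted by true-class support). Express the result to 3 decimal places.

Per-class recall (TP/(TP+FN)):
  sit: TP=5, FN=1+3+1=5 → 5/10 = 0.5000
  stand: TP=4, FN=1+1+0=2 → 4/6 = 0.6667
  bike: TP=10, FN=3+2+1=6 → 10/16 = 0.6250
  drive: TP=7, FN=5+1+1=7 → 7/14 = 0.5000
Weighted-recall = Σ (supportᵢ/N)·recallᵢ with N=46: (10/46)·0.5000 + (6/46)·0.6667 + (16/46)·0.6250 + (14/46)·0.5000 = 0.565

0.565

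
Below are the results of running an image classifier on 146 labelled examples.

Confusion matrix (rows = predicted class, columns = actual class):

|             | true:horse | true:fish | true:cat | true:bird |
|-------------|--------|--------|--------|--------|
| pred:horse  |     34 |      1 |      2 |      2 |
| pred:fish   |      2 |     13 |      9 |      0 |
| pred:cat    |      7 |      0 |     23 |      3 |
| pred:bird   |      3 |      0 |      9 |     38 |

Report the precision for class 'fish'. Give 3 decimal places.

0.542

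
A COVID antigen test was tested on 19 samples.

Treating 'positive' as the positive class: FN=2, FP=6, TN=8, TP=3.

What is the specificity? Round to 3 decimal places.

Specificity = TN/(TN+FP) = 8/(8+6) = 0.571

0.571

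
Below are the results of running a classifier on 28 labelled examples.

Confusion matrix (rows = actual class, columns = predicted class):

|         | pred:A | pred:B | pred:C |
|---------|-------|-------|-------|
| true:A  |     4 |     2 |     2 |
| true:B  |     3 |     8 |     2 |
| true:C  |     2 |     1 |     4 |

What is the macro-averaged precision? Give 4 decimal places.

0.5572

Per-class precision (TP/(TP+FP)):
  A: TP=4, FP=3+2=5 → 4/9 = 0.44444
  B: TP=8, FP=2+1=3 → 8/11 = 0.72727
  C: TP=4, FP=2+2=4 → 4/8 = 0.50000
Macro-precision = mean = (0.44444 + 0.72727 + 0.50000) / 3 = 0.5572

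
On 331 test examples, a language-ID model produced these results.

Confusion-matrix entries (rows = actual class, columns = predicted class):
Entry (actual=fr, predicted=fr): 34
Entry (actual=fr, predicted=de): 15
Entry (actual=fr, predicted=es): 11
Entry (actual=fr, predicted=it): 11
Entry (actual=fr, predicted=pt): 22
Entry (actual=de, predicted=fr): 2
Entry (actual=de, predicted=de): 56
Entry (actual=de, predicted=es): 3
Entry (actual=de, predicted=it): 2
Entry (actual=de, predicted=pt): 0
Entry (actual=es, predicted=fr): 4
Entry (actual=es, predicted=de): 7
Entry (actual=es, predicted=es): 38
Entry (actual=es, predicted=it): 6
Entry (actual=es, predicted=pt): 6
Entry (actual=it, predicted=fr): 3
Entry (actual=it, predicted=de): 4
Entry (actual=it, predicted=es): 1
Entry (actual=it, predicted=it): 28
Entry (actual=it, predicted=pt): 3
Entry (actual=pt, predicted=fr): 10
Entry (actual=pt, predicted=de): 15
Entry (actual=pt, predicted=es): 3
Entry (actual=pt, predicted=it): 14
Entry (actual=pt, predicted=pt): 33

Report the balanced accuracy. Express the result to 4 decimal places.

Balanced accuracy = mean of per-class recall.
  fr: recall = 34/93 = 0.36559
  de: recall = 56/63 = 0.88889
  es: recall = 38/61 = 0.62295
  it: recall = 28/39 = 0.71795
  pt: recall = 33/75 = 0.44000
Mean = (0.36559 + 0.88889 + 0.62295 + 0.71795 + 0.44000) / 5 = 0.6071

0.6071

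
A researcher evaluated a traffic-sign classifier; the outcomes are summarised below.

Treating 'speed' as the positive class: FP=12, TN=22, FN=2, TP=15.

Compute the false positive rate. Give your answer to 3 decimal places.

FPR = FP/(FP+TN) = 12/(12+22) = 0.353

0.353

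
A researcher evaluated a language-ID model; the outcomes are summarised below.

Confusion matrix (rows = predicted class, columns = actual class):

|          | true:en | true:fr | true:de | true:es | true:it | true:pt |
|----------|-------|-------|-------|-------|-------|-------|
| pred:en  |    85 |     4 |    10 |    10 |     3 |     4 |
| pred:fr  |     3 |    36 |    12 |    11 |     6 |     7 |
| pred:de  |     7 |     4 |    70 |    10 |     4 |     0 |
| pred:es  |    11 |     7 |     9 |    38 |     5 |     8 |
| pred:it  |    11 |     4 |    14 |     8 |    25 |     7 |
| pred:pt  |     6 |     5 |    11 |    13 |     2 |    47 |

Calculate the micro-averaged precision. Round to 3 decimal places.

Micro-averaging pools counts across classes: ΣTP=301, ΣFP=216, ΣFN=216.
Micro-precision = TP/(TP+FP) on pooled counts = 0.582 (equals overall accuracy in single-label multiclass).

0.582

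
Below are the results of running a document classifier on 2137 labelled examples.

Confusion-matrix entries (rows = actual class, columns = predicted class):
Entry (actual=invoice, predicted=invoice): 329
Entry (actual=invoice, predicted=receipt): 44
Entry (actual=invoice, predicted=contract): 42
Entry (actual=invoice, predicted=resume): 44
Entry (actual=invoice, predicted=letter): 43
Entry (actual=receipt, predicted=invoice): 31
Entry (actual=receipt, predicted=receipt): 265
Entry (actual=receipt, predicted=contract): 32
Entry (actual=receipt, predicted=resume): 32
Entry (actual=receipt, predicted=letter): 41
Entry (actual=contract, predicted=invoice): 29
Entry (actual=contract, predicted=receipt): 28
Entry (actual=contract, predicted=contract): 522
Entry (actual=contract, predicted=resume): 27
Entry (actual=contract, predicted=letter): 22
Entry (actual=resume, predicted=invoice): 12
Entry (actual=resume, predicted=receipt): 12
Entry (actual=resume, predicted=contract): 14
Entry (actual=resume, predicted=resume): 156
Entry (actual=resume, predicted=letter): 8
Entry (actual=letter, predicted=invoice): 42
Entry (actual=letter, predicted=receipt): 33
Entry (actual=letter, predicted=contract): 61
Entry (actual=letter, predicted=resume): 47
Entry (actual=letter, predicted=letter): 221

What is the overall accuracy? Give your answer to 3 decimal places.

Accuracy = trace / total = (329+265+522+156+221=1493) / 2137 = 1493/2137 = 0.699

0.699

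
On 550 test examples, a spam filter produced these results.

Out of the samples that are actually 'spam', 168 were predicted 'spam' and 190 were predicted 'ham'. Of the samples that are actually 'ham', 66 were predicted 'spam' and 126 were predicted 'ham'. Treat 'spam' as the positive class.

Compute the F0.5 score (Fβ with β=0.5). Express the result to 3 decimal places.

0.649

Fβ = (1+β²)·TP / ((1+β²)·TP + β²·FN + FP), with β²=1/4
= 1.25·168 / (1.25·168 + 0.25·190 + 66) = 0.649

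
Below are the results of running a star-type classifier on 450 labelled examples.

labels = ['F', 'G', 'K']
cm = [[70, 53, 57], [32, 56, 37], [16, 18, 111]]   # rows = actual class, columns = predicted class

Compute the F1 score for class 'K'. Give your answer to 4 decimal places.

F1 score = 2·TP/(2·TP+FP+FN).
K: TP=111, FP=57+37=94, FN=16+18=34 → 222/350 = 0.63429

0.6343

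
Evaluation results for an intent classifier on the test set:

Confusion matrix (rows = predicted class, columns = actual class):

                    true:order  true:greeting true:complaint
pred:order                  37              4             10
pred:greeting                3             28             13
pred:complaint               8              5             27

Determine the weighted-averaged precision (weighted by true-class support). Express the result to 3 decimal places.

0.682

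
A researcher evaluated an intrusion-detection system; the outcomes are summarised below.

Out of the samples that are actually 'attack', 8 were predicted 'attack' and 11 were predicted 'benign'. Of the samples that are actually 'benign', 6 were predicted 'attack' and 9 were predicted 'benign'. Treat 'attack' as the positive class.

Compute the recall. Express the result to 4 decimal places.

Recall = TP/(TP+FN) = 8/(8+11) = 8/19 = 0.4211

0.4211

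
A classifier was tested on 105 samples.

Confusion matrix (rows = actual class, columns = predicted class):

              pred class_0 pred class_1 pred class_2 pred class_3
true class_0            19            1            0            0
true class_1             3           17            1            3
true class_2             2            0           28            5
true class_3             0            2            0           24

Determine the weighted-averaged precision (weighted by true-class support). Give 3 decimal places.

0.853

Per-class precision (TP/(TP+FP)):
  class_0: TP=19, FP=3+2+0=5 → 19/24 = 0.7917
  class_1: TP=17, FP=1+0+2=3 → 17/20 = 0.8500
  class_2: TP=28, FP=0+1+0=1 → 28/29 = 0.9655
  class_3: TP=24, FP=0+3+5=8 → 24/32 = 0.7500
Weighted-precision = Σ (supportᵢ/N)·precisionᵢ with N=105: (20/105)·0.7917 + (24/105)·0.8500 + (35/105)·0.9655 + (26/105)·0.7500 = 0.853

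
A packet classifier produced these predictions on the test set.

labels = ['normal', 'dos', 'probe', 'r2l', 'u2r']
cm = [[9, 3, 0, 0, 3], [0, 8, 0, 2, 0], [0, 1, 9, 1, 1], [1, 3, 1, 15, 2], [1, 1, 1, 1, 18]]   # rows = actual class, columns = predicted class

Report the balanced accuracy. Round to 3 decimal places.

0.730

Balanced accuracy = mean of per-class recall.
  normal: recall = 9/15 = 0.6000
  dos: recall = 8/10 = 0.8000
  probe: recall = 9/12 = 0.7500
  r2l: recall = 15/22 = 0.6818
  u2r: recall = 18/22 = 0.8182
Mean = (0.6000 + 0.8000 + 0.7500 + 0.6818 + 0.8182) / 5 = 0.730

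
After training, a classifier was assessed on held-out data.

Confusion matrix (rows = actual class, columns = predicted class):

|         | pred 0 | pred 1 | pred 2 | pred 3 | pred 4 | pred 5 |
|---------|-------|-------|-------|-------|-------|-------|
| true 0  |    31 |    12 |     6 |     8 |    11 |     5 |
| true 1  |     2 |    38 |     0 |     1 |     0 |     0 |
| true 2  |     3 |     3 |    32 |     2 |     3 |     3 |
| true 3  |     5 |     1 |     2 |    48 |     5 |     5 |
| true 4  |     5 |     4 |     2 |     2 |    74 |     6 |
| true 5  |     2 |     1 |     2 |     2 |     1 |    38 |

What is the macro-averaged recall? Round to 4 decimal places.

Per-class recall (TP/(TP+FN)):
  0: TP=31, FN=12+6+8+11+5=42 → 31/73 = 0.42466
  1: TP=38, FN=2+0+1+0+0=3 → 38/41 = 0.92683
  2: TP=32, FN=3+3+2+3+3=14 → 32/46 = 0.69565
  3: TP=48, FN=5+1+2+5+5=18 → 48/66 = 0.72727
  4: TP=74, FN=5+4+2+2+6=19 → 74/93 = 0.79570
  5: TP=38, FN=2+1+2+2+1=8 → 38/46 = 0.82609
Macro-recall = mean = (0.42466 + 0.92683 + 0.69565 + 0.72727 + 0.79570 + 0.82609) / 6 = 0.7327

0.7327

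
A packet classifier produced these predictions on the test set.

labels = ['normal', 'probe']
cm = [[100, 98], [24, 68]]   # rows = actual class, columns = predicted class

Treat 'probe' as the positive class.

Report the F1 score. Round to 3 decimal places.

Precision = TP/(TP+FP) = 68/166 = 0.4096
Recall = TP/(TP+FN) = 68/92 = 0.7391
F1 = 2·TP/(2·TP+FP+FN) = 136/258 = 0.527

0.527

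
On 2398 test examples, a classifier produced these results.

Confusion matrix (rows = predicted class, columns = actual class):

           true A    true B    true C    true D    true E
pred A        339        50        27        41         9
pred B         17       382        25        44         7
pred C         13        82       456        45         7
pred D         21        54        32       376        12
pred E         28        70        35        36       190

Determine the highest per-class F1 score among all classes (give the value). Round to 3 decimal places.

0.774

Per-class F1 score (2·TP/(2·TP+FP+FN)):
  A: TP=339, FP=50+27+41+9=127, FN=17+13+21+28=79 → 678/884 = 0.7670
  B: TP=382, FP=17+25+44+7=93, FN=50+82+54+70=256 → 764/1113 = 0.6864
  C: TP=456, FP=13+82+45+7=147, FN=27+25+32+35=119 → 912/1178 = 0.7742
  D: TP=376, FP=21+54+32+12=119, FN=41+44+45+36=166 → 752/1037 = 0.7252
  E: TP=190, FP=28+70+35+36=169, FN=9+7+7+12=35 → 380/584 = 0.6507
Highest is class 'C' with F1 score = 0.774.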